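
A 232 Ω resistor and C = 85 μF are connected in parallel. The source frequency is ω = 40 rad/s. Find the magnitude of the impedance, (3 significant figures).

182 Ω

X_C = 1/(ωC) = 294 Ω
Parallel: admittances add. Y = 1/R + jωC
Y = (0.00431 + j0.00340) S
|Y| = 0.00549 S → |Z| = 1/|Y| = 182 Ω, ∠Z = −∠Y = -38.3°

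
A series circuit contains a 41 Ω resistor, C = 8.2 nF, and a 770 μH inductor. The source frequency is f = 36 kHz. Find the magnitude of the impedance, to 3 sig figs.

367 Ω

ω = 2πf = 226200 rad/s
X_L = ωL = 174 Ω
X_C = 1/(ωC) = 539 Ω
Net reactance X = X_L − X_C = -365 Ω
Z = 41.0 − j365 Ω
|Z| = √(41.0² + 365²) = 367 Ω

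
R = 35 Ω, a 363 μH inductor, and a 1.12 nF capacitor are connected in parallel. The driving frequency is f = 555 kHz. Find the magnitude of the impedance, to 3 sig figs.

ω = 2πf = 3.487e+06 rad/s
X_L = ωL = 1270 Ω
X_C = 1/(ωC) = 256 Ω
Parallel: admittances add. Y = 1/R + 1/(jωL) + jωC
Y = (0.0286 + j0.00312) S
|Y| = 0.0287 S → |Z| = 1/|Y| = 34.8 Ω, ∠Z = −∠Y = -6.22°

34.8 Ω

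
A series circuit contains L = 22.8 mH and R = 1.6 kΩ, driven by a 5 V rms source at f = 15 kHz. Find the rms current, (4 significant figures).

ω = 2πf = 94250 rad/s
X_L = ωL = 2149 Ω
Z = 1600 + j2149 Ω
|Z| = √(1600² + 2149²) = 2679 Ω
I = V/|Z| = 5/2679 = 1.866 mA

1.866 mA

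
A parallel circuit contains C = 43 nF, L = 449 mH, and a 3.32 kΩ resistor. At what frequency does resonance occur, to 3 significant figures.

ω₀ = 1/√(LC) = 1/√(0.449 × 4.3e-08) = 7197 rad/s
f₀ = ω₀/(2π) = 1.15 kHz

1.15 kHz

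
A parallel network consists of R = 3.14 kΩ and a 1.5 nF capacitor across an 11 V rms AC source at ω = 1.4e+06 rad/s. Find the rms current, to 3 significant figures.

23.4 mA

X_C = 1/(ωC) = 476 Ω
Parallel: admittances add. Y = 1/R + jωC
Y = (0.000318 + j0.00210) S
|Y| = 0.00212 S → |Z| = 1/|Y| = 471 Ω, ∠Z = −∠Y = -81.4°
I = V/|Z| = 11/471 = 23.4 mA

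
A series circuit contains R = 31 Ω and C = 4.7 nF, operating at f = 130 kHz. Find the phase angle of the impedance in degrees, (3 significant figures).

ω = 2πf = 816800 rad/s
X_C = 1/(ωC) = 260 Ω
Z = 31.0 − j260 Ω
|Z| = √(31.0² + 260²) = 262 Ω
∠Z = arctan(-260/31.0) = -83.2°

-83.2°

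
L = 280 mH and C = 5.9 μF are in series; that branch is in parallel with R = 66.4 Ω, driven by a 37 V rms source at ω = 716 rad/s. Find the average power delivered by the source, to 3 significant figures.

20.6 W

X_L = ωL = 200 Ω
X_C = 1/(ωC) = 237 Ω
Branch 1: Z₁ = R = 66.4 Ω
Branch 2 (series LC): Z₂ = j(X_L − X_C) = −j36.2 Ω
Parallel: Z = Z₁Z₂/(Z₁+Z₂), |Z| = 31.8 Ω, ∠Z = -61.4°
I = V/|Z| = 1.16 A
P = VI cos φ = 37 × 1.16 × cos(-61.4°) = 20.6 W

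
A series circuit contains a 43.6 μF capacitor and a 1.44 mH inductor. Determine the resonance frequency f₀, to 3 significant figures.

635 Hz

ω₀ = 1/√(LC) = 1/√(0.00144 × 4.36e-05) = 3991 rad/s
f₀ = ω₀/(2π) = 635 Hz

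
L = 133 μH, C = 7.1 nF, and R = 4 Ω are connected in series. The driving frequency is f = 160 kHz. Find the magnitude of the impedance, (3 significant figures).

ω = 2πf = 1.005e+06 rad/s
X_L = ωL = 134 Ω
X_C = 1/(ωC) = 140 Ω
Net reactance X = X_L − X_C = -6.39 Ω
Z = 4.00 − j6.39 Ω
|Z| = √(4.00² + 6.39²) = 7.54 Ω

7.54 Ω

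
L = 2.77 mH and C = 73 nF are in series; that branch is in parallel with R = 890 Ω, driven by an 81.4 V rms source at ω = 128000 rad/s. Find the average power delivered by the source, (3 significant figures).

7.44 W

X_L = ωL = 355 Ω
X_C = 1/(ωC) = 107 Ω
Branch 1: Z₁ = R = 890 Ω
Branch 2 (series LC): Z₂ = j(X_L − X_C) = j248 Ω
Parallel: Z = Z₁Z₂/(Z₁+Z₂), |Z| = 238 Ω, ∠Z = 74.5°
I = V/|Z| = 341 mA
P = VI cos φ = 81.4 × 0.341 × cos(74.5°) = 7.44 W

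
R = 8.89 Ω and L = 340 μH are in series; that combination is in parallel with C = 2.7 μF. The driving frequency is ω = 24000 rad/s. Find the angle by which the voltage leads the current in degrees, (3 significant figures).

X_L = ωL = 8.16 Ω
X_C = 1/(ωC) = 15.4 Ω
Branch 1 (R+jX_L): Z₁ = 8.89 + j8.16 Ω, |Z₁| = 12.1 Ω
Branch 2 (−jX_C): Z₂ = −j15.4 Ω
Parallel: Z = Z₁Z₂/(Z₁+Z₂), |Z| = 16.2 Ω, ∠Z = -8.17°

-8.17°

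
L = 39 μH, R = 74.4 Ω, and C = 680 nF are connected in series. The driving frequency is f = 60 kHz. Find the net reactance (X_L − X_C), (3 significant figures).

ω = 2πf = 377000 rad/s
X_L = ωL = 14.7 Ω
X_C = 1/(ωC) = 3.90 Ω
X = 14.7 − 3.90 = 10.8 Ω

10.8 Ω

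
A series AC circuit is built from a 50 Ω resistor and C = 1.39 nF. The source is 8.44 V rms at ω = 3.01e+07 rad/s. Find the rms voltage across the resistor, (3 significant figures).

7.61 V

X_C = 1/(ωC) = 23.9 Ω
Z = 50.0 − j23.9 Ω
|Z| = √(50.0² + 23.9²) = 55.4 Ω
I = V/|Z| = 152 mA
V_R = I·|Z_R| = 0.152 × 50.0 = 7.61 V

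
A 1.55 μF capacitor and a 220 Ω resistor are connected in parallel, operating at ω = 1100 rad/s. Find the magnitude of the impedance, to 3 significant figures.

206 Ω

X_C = 1/(ωC) = 587 Ω
Parallel: admittances add. Y = 1/R + jωC
Y = (0.00455 + j0.00170) S
|Y| = 0.00485 S → |Z| = 1/|Y| = 206 Ω, ∠Z = −∠Y = -20.6°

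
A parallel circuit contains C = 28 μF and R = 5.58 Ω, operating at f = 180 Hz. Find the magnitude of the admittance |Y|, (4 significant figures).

ω = 2πf = 1131 rad/s
X_C = 1/(ωC) = 31.58 Ω
Parallel: admittances add. Y = 1/R + jωC
Y = (0.1792 + j0.03167) S
|Y| = 0.1820 S → |Z| = 1/|Y| = 5.495 Ω, ∠Z = −∠Y = -10.02°

182.0 mS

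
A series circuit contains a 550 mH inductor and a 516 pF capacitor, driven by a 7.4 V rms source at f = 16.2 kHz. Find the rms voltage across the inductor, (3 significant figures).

ω = 2πf = 101800 rad/s
X_L = ωL = 56000 Ω
X_C = 1/(ωC) = 19000 Ω
Net reactance X = X_L − X_C = 36900 Ω
Z = j36900 Ω
|Z| = √(0² + 36900²) = 36900 Ω
I = V/|Z| = 200 μA
V_L = I·|Z_L| = 0.000200 × 56000 = 11.2 V

11.2 V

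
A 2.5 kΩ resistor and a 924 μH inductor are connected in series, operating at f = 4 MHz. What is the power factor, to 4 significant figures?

0.1070

ω = 2πf = 2.513e+07 rad/s
X_L = ωL = 23220 Ω
Z = 2500 + j23220 Ω
|Z| = √(2500² + 23220²) = 23360 Ω
∠Z = arctan(23220/2500) = 83.86°
cos φ = cos(83.86°) = 0.1070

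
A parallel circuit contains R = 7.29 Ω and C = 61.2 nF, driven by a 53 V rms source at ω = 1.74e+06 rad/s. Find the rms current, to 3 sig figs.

9.20 A

X_C = 1/(ωC) = 9.39 Ω
Parallel: admittances add. Y = 1/R + jωC
Y = (0.137 + j0.106) S
|Y| = 0.174 S → |Z| = 1/|Y| = 5.76 Ω, ∠Z = −∠Y = -37.8°
I = V/|Z| = 53/5.76 = 9.20 A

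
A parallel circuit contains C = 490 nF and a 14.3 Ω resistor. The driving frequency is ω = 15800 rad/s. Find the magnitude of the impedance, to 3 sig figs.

X_C = 1/(ωC) = 129 Ω
Parallel: admittances add. Y = 1/R + jωC
Y = (0.0699 + j0.00774) S
|Y| = 0.0704 S → |Z| = 1/|Y| = 14.2 Ω, ∠Z = −∠Y = -6.32°

14.2 Ω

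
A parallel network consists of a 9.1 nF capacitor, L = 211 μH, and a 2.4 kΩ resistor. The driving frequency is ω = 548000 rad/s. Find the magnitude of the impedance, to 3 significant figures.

X_L = ωL = 116 Ω
X_C = 1/(ωC) = 201 Ω
Parallel: admittances add. Y = 1/R + 1/(jωL) + jωC
Y = (0.000417 − j0.00366) S
|Y| = 0.00369 S → |Z| = 1/|Y| = 271 Ω, ∠Z = −∠Y = 83.5°

271 Ω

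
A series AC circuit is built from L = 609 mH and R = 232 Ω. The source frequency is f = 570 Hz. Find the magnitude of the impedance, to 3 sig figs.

2190 Ω

ω = 2πf = 3581 rad/s
X_L = ωL = 2180 Ω
Z = 232 + j2180 Ω
|Z| = √(232² + 2180²) = 2190 Ω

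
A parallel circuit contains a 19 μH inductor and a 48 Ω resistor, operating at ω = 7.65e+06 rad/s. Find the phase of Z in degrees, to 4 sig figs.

18.28°

X_L = ωL = 145.3 Ω
Parallel: admittances add. Y = 1/R + 1/(jωL)
Y = (0.02083 − j0.006880) S
|Y| = 0.02194 S → |Z| = 1/|Y| = 45.58 Ω, ∠Z = −∠Y = 18.28°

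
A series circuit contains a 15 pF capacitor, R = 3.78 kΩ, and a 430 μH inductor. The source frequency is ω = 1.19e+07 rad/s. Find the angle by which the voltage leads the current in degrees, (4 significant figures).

-7.315°

X_L = ωL = 5117 Ω
X_C = 1/(ωC) = 5602 Ω
Net reactance X = X_L − X_C = -485.2 Ω
Z = 3780 − j485.2 Ω
|Z| = √(3780² + 485.2²) = 3811 Ω
∠Z = arctan(-485.2/3780) = -7.315°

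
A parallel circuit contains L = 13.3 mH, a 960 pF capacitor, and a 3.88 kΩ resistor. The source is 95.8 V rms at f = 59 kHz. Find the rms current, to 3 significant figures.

28.7 mA

ω = 2πf = 370700 rad/s
X_L = ωL = 4930 Ω
X_C = 1/(ωC) = 2810 Ω
Parallel: admittances add. Y = 1/R + 1/(jωL) + jωC
Y = (0.000258 + j0.000153) S
|Y| = 0.000300 S → |Z| = 1/|Y| = 3340 Ω, ∠Z = −∠Y = -30.7°
I = V/|Z| = 95.8/3340 = 28.7 mA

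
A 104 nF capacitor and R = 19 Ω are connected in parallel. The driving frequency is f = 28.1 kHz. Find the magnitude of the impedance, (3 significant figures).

17.9 Ω

ω = 2πf = 176600 rad/s
X_C = 1/(ωC) = 54.5 Ω
Parallel: admittances add. Y = 1/R + jωC
Y = (0.0526 + j0.0184) S
|Y| = 0.0557 S → |Z| = 1/|Y| = 17.9 Ω, ∠Z = −∠Y = -19.2°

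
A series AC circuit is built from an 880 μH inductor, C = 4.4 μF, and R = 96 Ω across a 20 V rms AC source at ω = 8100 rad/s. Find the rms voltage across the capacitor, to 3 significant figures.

5.71 V

X_L = ωL = 7.13 Ω
X_C = 1/(ωC) = 28.1 Ω
Net reactance X = X_L − X_C = -20.9 Ω
Z = 96.0 − j20.9 Ω
|Z| = √(96.0² + 20.9²) = 98.3 Ω
I = V/|Z| = 204 mA
V_C = I·|Z_C| = 0.204 × 28.1 = 5.71 V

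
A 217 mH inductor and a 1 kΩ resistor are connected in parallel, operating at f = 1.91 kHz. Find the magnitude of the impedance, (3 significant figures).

ω = 2πf = 12000 rad/s
X_L = ωL = 2600 Ω
Parallel: admittances add. Y = 1/R + 1/(jωL)
Y = (0.00100 − j0.000384) S
|Y| = 0.00107 S → |Z| = 1/|Y| = 934 Ω, ∠Z = −∠Y = 21.0°

934 Ω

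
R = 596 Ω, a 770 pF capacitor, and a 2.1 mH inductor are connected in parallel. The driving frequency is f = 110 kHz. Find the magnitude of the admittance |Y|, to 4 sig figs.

1.685 mS

ω = 2πf = 691200 rad/s
X_L = ωL = 1451 Ω
X_C = 1/(ωC) = 1879 Ω
Parallel: admittances add. Y = 1/R + 1/(jωL) + jωC
Y = (0.001678 − j0.0001568) S
|Y| = 0.001685 S → |Z| = 1/|Y| = 593.4 Ω, ∠Z = −∠Y = 5.339°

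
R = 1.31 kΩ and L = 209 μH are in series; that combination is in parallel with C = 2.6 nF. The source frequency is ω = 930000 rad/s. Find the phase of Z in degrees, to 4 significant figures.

X_L = ωL = 194.4 Ω
X_C = 1/(ωC) = 413.6 Ω
Branch 1 (R+jX_L): Z₁ = 1310 + j194.4 Ω, |Z₁| = 1324 Ω
Branch 2 (−jX_C): Z₂ = −j413.6 Ω
Parallel: Z = Z₁Z₂/(Z₁+Z₂), |Z| = 412.4 Ω, ∠Z = -72.06°

-72.06°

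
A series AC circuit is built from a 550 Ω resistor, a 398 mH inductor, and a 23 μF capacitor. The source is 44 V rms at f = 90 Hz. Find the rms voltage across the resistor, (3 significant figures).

42.5 V

ω = 2πf = 565.5 rad/s
X_L = ωL = 225 Ω
X_C = 1/(ωC) = 76.9 Ω
Net reactance X = X_L − X_C = 148 Ω
Z = 550 + j148 Ω
|Z| = √(550² + 148²) = 570 Ω
I = V/|Z| = 77.2 mA
V_R = I·|Z_R| = 0.0772 × 550 = 42.5 V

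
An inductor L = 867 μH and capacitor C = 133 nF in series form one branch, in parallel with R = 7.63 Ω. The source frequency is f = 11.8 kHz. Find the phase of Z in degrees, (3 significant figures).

-11.6°

ω = 2πf = 74140 rad/s
X_L = ωL = 64.3 Ω
X_C = 1/(ωC) = 101 Ω
Branch 1: Z₁ = R = 7.63 Ω
Branch 2 (series LC): Z₂ = j(X_L − X_C) = −j37.1 Ω
Parallel: Z = Z₁Z₂/(Z₁+Z₂), |Z| = 7.47 Ω, ∠Z = -11.6°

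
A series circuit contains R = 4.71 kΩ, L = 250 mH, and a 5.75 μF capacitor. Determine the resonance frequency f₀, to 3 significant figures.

133 Hz

ω₀ = 1/√(LC) = 1/√(0.25 × 5.75e-06) = 834.1 rad/s
f₀ = ω₀/(2π) = 133 Hz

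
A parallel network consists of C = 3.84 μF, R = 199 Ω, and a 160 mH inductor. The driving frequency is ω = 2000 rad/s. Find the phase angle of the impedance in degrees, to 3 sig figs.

X_L = ωL = 320 Ω
X_C = 1/(ωC) = 130 Ω
Parallel: admittances add. Y = 1/R + 1/(jωL) + jωC
Y = (0.00503 + j0.00455) S
|Y| = 0.00678 S → |Z| = 1/|Y| = 147 Ω, ∠Z = −∠Y = -42.2°

-42.2°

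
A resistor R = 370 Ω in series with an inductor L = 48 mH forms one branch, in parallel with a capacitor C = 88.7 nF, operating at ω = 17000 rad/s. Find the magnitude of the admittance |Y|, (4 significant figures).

673.7 μS

X_L = ωL = 816.0 Ω
X_C = 1/(ωC) = 663.2 Ω
Branch 1 (R+jX_L): Z₁ = 370.0 + j816.0 Ω, |Z₁| = 896.0 Ω
Branch 2 (−jX_C): Z₂ = −j663.2 Ω
Parallel: Z = Z₁Z₂/(Z₁+Z₂), |Z| = 1484 Ω, ∠Z = -46.83°
|Y| = 1/|Z| = 673.7 μS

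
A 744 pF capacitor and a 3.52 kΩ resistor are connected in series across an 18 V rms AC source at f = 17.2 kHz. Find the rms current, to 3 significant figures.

1.39 mA

ω = 2πf = 108100 rad/s
X_C = 1/(ωC) = 12400 Ω
Z = 3520 − j12400 Ω
|Z| = √(3520² + 12400²) = 12900 Ω
I = V/|Z| = 18/12900 = 1.39 mA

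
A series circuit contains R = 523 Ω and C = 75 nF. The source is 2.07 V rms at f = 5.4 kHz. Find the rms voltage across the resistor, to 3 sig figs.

ω = 2πf = 33930 rad/s
X_C = 1/(ωC) = 393 Ω
Z = 523 − j393 Ω
|Z| = √(523² + 393²) = 654 Ω
I = V/|Z| = 3.16 mA
V_R = I·|Z_R| = 0.00316 × 523 = 1.65 V

1.65 V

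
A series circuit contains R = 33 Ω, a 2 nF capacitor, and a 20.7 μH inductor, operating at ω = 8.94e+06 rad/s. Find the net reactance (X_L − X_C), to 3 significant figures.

129 Ω

X_L = ωL = 185 Ω
X_C = 1/(ωC) = 55.9 Ω
X = 185 − 55.9 = 129 Ω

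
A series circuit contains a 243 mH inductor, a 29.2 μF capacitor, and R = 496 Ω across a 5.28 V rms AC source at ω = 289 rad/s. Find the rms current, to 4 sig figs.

X_L = ωL = 70.23 Ω
X_C = 1/(ωC) = 118.5 Ω
Net reactance X = X_L − X_C = -48.27 Ω
Z = 496.0 − j48.27 Ω
|Z| = √(496.0² + 48.27²) = 498.3 Ω
I = V/|Z| = 5.28/498.3 = 10.60 mA

10.60 mA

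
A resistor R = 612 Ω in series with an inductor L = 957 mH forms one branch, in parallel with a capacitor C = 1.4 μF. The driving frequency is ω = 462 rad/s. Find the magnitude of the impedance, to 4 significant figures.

X_L = ωL = 442.1 Ω
X_C = 1/(ωC) = 1546 Ω
Branch 1 (R+jX_L): Z₁ = 612.0 + j442.1 Ω, |Z₁| = 755.0 Ω
Branch 2 (−jX_C): Z₂ = −j1546 Ω
Parallel: Z = Z₁Z₂/(Z₁+Z₂), |Z| = 924.8 Ω, ∠Z = 6.843°

924.8 Ω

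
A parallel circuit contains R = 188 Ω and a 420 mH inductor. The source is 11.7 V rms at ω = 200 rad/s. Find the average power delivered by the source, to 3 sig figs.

X_L = ωL = 84.0 Ω
Parallel: admittances add. Y = 1/R + 1/(jωL)
Y = (0.00532 − j0.0119) S
|Y| = 0.0130 S → |Z| = 1/|Y| = 76.7 Ω, ∠Z = −∠Y = 65.9°
I = V/|Z| = 153 mA
P = VI cos φ = 11.7 × 0.153 × cos(65.9°) = 728 mW

728 mW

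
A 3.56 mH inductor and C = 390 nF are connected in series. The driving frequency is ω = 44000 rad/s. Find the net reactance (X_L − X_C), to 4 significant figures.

98.36 Ω

X_L = ωL = 156.6 Ω
X_C = 1/(ωC) = 58.28 Ω
X = 156.6 − 58.28 = 98.36 Ω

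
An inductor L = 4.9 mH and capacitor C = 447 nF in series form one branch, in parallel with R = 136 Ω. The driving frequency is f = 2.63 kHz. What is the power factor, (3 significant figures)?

ω = 2πf = 16520 rad/s
X_L = ωL = 81.0 Ω
X_C = 1/(ωC) = 135 Ω
Branch 1: Z₁ = R = 136 Ω
Branch 2 (series LC): Z₂ = j(X_L − X_C) = −j54.4 Ω
Parallel: Z = Z₁Z₂/(Z₁+Z₂), |Z| = 50.5 Ω, ∠Z = -68.2°
cos φ = cos(-68.2°) = 0.371

0.371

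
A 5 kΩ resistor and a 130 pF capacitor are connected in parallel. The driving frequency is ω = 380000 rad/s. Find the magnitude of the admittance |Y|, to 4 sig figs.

X_C = 1/(ωC) = 20240 Ω
Parallel: admittances add. Y = 1/R + jωC
Y = (0.0002000 + j4.94e-05) S
|Y| = 0.0002060 S → |Z| = 1/|Y| = 4854 Ω, ∠Z = −∠Y = -13.87°

206.0 μS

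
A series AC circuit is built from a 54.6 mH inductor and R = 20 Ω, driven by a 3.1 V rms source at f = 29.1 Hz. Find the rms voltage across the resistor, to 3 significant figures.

2.77 V

ω = 2πf = 182.8 rad/s
X_L = ωL = 9.98 Ω
Z = 20.0 + j9.98 Ω
|Z| = √(20.0² + 9.98²) = 22.4 Ω
I = V/|Z| = 139 mA
V_R = I·|Z_R| = 0.139 × 20.0 = 2.77 V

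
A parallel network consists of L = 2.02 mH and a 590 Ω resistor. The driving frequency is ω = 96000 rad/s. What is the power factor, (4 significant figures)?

0.3122

X_L = ωL = 193.9 Ω
Parallel: admittances add. Y = 1/R + 1/(jωL)
Y = (0.001695 − j0.005157) S
|Y| = 0.005428 S → |Z| = 1/|Y| = 184.2 Ω, ∠Z = −∠Y = 71.81°
cos φ = cos(71.81°) = 0.3122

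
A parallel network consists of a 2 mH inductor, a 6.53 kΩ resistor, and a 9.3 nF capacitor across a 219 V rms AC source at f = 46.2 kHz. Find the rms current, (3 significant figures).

ω = 2πf = 290300 rad/s
X_L = ωL = 581 Ω
X_C = 1/(ωC) = 370 Ω
Parallel: admittances add. Y = 1/R + 1/(jωL) + jωC
Y = (0.000153 + j0.000977) S
|Y| = 0.000989 S → |Z| = 1/|Y| = 1010 Ω, ∠Z = −∠Y = -81.1°
I = V/|Z| = 219/1010 = 217 mA

217 mA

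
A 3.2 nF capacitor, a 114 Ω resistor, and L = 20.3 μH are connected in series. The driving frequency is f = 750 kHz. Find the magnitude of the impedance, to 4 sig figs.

ω = 2πf = 4.712e+06 rad/s
X_L = ωL = 95.66 Ω
X_C = 1/(ωC) = 66.31 Ω
Net reactance X = X_L − X_C = 29.35 Ω
Z = 114.0 + j29.35 Ω
|Z| = √(114.0² + 29.35²) = 117.7 Ω

117.7 Ω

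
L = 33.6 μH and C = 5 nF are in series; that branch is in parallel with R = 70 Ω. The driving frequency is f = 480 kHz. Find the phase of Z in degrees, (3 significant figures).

ω = 2πf = 3.016e+06 rad/s
X_L = ωL = 101 Ω
X_C = 1/(ωC) = 66.3 Ω
Branch 1: Z₁ = R = 70.0 Ω
Branch 2 (series LC): Z₂ = j(X_L − X_C) = j35.0 Ω
Parallel: Z = Z₁Z₂/(Z₁+Z₂), |Z| = 31.3 Ω, ∠Z = 63.4°

63.4°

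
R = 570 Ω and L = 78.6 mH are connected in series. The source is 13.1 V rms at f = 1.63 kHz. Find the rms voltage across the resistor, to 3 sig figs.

7.57 V

ω = 2πf = 10240 rad/s
X_L = ωL = 805 Ω
Z = 570 + j805 Ω
|Z| = √(570² + 805²) = 986 Ω
I = V/|Z| = 13.3 mA
V_R = I·|Z_R| = 0.0133 × 570 = 7.57 V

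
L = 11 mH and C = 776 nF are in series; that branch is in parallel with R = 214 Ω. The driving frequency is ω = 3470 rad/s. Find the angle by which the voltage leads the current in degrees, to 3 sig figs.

X_L = ωL = 38.2 Ω
X_C = 1/(ωC) = 371 Ω
Branch 1: Z₁ = R = 214 Ω
Branch 2 (series LC): Z₂ = j(X_L − X_C) = −j333 Ω
Parallel: Z = Z₁Z₂/(Z₁+Z₂), |Z| = 180 Ω, ∠Z = -32.7°

-32.7°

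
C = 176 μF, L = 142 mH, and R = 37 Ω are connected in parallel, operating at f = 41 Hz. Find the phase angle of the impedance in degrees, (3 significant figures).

ω = 2πf = 257.6 rad/s
X_L = ωL = 36.6 Ω
X_C = 1/(ωC) = 22.1 Ω
Parallel: admittances add. Y = 1/R + 1/(jωL) + jωC
Y = (0.0270 + j0.0180) S
|Y| = 0.0325 S → |Z| = 1/|Y| = 30.8 Ω, ∠Z = −∠Y = -33.7°

-33.7°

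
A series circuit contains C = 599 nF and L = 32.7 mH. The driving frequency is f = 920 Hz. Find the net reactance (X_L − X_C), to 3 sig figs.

-99.8 Ω

ω = 2πf = 5781 rad/s
X_L = ωL = 189 Ω
X_C = 1/(ωC) = 289 Ω
X = 189 − 289 = -99.8 Ω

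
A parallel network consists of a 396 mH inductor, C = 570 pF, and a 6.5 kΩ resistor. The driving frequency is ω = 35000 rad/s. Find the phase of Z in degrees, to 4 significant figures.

X_L = ωL = 13860 Ω
X_C = 1/(ωC) = 50130 Ω
Parallel: admittances add. Y = 1/R + 1/(jωL) + jωC
Y = (0.0001538 − j5.22e-05) S
|Y| = 0.0001625 S → |Z| = 1/|Y| = 6155 Ω, ∠Z = −∠Y = 18.74°

18.74°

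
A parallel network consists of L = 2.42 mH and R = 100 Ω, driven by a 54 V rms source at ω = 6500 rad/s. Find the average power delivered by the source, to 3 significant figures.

X_L = ωL = 15.7 Ω
Parallel: admittances add. Y = 1/R + 1/(jωL)
Y = (0.0100 − j0.0636) S
|Y| = 0.0644 S → |Z| = 1/|Y| = 15.5 Ω, ∠Z = −∠Y = 81.1°
I = V/|Z| = 3.48 A
P = VI cos φ = 54 × 3.48 × cos(81.1°) = 29.2 W

29.2 W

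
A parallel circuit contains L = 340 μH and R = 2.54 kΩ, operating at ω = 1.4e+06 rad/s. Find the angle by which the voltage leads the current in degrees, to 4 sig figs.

79.39°

X_L = ωL = 476.0 Ω
Parallel: admittances add. Y = 1/R + 1/(jωL)
Y = (0.0003937 − j0.002101) S
|Y| = 0.002137 S → |Z| = 1/|Y| = 467.9 Ω, ∠Z = −∠Y = 79.39°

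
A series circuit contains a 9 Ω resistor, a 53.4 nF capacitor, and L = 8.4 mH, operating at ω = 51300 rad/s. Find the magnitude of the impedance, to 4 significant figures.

66.49 Ω

X_L = ωL = 430.9 Ω
X_C = 1/(ωC) = 365.0 Ω
Net reactance X = X_L − X_C = 65.88 Ω
Z = 9.000 + j65.88 Ω
|Z| = √(9.000² + 65.88²) = 66.49 Ω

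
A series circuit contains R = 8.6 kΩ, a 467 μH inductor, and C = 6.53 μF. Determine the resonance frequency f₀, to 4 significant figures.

ω₀ = 1/√(LC) = 1/√(0.000467 × 6.53e-06) = 18110 rad/s
f₀ = ω₀/(2π) = 2.882 kHz

2.882 kHz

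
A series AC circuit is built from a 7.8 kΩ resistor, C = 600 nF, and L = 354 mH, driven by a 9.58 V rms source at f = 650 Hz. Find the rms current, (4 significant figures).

1.217 mA

ω = 2πf = 4084 rad/s
X_L = ωL = 1446 Ω
X_C = 1/(ωC) = 408.1 Ω
Net reactance X = X_L − X_C = 1038 Ω
Z = 7800 + j1038 Ω
|Z| = √(7800² + 1038²) = 7869 Ω
I = V/|Z| = 9.58/7869 = 1.217 mA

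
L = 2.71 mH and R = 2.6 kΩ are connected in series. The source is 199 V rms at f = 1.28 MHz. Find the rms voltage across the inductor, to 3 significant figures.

198 V

ω = 2πf = 8.042e+06 rad/s
X_L = ωL = 21800 Ω
Z = 2600 + j21800 Ω
|Z| = √(2600² + 21800²) = 21900 Ω
I = V/|Z| = 9.07 mA
V_L = I·|Z_L| = 0.00907 × 21800 = 198 V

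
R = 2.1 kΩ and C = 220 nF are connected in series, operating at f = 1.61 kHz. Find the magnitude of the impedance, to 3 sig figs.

2150 Ω

ω = 2πf = 10120 rad/s
X_C = 1/(ωC) = 449 Ω
Z = 2100 − j449 Ω
|Z| = √(2100² + 449²) = 2150 Ω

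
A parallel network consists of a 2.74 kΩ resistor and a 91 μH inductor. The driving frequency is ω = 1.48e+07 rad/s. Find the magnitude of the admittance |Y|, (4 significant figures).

827.3 μS

X_L = ωL = 1347 Ω
Parallel: admittances add. Y = 1/R + 1/(jωL)
Y = (0.0003650 − j0.0007425) S
|Y| = 0.0008273 S → |Z| = 1/|Y| = 1209 Ω, ∠Z = −∠Y = 63.82°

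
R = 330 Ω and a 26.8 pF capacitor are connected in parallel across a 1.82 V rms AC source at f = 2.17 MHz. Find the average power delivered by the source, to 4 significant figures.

10.04 mW

ω = 2πf = 1.363e+07 rad/s
X_C = 1/(ωC) = 2737 Ω
Parallel: admittances add. Y = 1/R + jωC
Y = (0.003030 + j0.0003654) S
|Y| = 0.003052 S → |Z| = 1/|Y| = 327.6 Ω, ∠Z = −∠Y = -6.876°
I = V/|Z| = 5.555 mA
P = VI cos φ = 1.82 × 0.005555 × cos(-6.876°) = 10.04 mW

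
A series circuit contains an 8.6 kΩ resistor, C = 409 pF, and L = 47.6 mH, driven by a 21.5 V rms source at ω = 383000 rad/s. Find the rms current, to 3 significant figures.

1.47 mA

X_L = ωL = 18200 Ω
X_C = 1/(ωC) = 6380 Ω
Net reactance X = X_L − X_C = 11800 Ω
Z = 8600 + j11800 Ω
|Z| = √(8600² + 11800²) = 14600 Ω
I = V/|Z| = 21.5/14600 = 1.47 mA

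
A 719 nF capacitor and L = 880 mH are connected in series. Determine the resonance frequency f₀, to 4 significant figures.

ω₀ = 1/√(LC) = 1/√(0.88 × 7.19e-07) = 1257 rad/s
f₀ = ω₀/(2π) = 200.1 Hz

200.1 Hz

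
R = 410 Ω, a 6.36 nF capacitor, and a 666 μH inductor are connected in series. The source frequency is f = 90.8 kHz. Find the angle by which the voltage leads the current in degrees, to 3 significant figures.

ω = 2πf = 570500 rad/s
X_L = ωL = 380 Ω
X_C = 1/(ωC) = 276 Ω
Net reactance X = X_L − X_C = 104 Ω
Z = 410 + j104 Ω
|Z| = √(410² + 104²) = 423 Ω
∠Z = arctan(104/410) = 14.3°

14.3°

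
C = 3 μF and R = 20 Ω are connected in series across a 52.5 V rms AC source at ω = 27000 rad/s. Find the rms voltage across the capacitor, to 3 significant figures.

X_C = 1/(ωC) = 12.3 Ω
Z = 20.0 − j12.3 Ω
|Z| = √(20.0² + 12.3²) = 23.5 Ω
I = V/|Z| = 2.23 A
V_C = I·|Z_C| = 2.23 × 12.3 = 27.6 V

27.6 V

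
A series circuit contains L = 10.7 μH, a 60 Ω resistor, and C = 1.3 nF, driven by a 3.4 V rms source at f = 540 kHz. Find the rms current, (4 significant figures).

ω = 2πf = 3.393e+06 rad/s
X_L = ωL = 36.30 Ω
X_C = 1/(ωC) = 226.7 Ω
Net reactance X = X_L − X_C = -190.4 Ω
Z = 60.00 − j190.4 Ω
|Z| = √(60.00² + 190.4²) = 199.6 Ω
I = V/|Z| = 3.4/199.6 = 17.03 mA

17.03 mA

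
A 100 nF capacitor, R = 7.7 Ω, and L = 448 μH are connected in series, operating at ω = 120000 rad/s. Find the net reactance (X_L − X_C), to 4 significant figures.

-29.57 Ω

X_L = ωL = 53.76 Ω
X_C = 1/(ωC) = 83.33 Ω
X = 53.76 − 83.33 = -29.57 Ω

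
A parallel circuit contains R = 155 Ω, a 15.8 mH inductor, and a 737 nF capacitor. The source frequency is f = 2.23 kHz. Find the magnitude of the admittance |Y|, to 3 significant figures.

8.68 mS

ω = 2πf = 14010 rad/s
X_L = ωL = 221 Ω
X_C = 1/(ωC) = 96.8 Ω
Parallel: admittances add. Y = 1/R + 1/(jωL) + jωC
Y = (0.00645 + j0.00581) S
|Y| = 0.00868 S → |Z| = 1/|Y| = 115 Ω, ∠Z = −∠Y = -42.0°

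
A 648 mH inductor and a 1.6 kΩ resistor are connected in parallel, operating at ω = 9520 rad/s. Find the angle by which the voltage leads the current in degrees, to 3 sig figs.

14.5°

X_L = ωL = 6170 Ω
Parallel: admittances add. Y = 1/R + 1/(jωL)
Y = (0.000625 − j0.000162) S
|Y| = 0.000646 S → |Z| = 1/|Y| = 1550 Ω, ∠Z = −∠Y = 14.5°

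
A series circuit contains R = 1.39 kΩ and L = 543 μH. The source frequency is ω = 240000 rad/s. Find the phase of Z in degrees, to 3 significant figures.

5.36°

X_L = ωL = 130 Ω
Z = 1390 + j130 Ω
|Z| = √(1390² + 130²) = 1400 Ω
∠Z = arctan(130/1390) = 5.36°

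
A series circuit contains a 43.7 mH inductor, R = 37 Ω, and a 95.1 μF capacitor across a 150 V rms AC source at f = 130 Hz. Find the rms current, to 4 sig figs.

3.451 A

ω = 2πf = 816.8 rad/s
X_L = ωL = 35.69 Ω
X_C = 1/(ωC) = 12.87 Ω
Net reactance X = X_L − X_C = 22.82 Ω
Z = 37.00 + j22.82 Ω
|Z| = √(37.00² + 22.82²) = 43.47 Ω
I = V/|Z| = 150/43.47 = 3.451 A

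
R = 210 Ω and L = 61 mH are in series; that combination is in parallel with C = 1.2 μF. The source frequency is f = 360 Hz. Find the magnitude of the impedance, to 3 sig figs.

297 Ω

ω = 2πf = 2262 rad/s
X_L = ωL = 138 Ω
X_C = 1/(ωC) = 368 Ω
Branch 1 (R+jX_L): Z₁ = 210 + j138 Ω, |Z₁| = 251 Ω
Branch 2 (−jX_C): Z₂ = −j368 Ω
Parallel: Z = Z₁Z₂/(Z₁+Z₂), |Z| = 297 Ω, ∠Z = -9.04°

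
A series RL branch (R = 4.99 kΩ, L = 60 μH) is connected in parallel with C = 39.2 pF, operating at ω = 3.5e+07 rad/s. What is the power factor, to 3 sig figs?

X_L = ωL = 2100 Ω
X_C = 1/(ωC) = 729 Ω
Branch 1 (R+jX_L): Z₁ = 4990 + j2100 Ω, |Z₁| = 5410 Ω
Branch 2 (−jX_C): Z₂ = −j729 Ω
Parallel: Z = Z₁Z₂/(Z₁+Z₂), |Z| = 763 Ω, ∠Z = -82.5°
cos φ = cos(-82.5°) = 0.130

0.130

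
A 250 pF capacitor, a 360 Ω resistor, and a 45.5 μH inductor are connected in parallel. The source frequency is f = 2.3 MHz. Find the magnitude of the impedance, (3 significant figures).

ω = 2πf = 1.445e+07 rad/s
X_L = ωL = 658 Ω
X_C = 1/(ωC) = 277 Ω
Parallel: admittances add. Y = 1/R + 1/(jωL) + jωC
Y = (0.00278 + j0.00209) S
|Y| = 0.00348 S → |Z| = 1/|Y| = 288 Ω, ∠Z = −∠Y = -37.0°

288 Ω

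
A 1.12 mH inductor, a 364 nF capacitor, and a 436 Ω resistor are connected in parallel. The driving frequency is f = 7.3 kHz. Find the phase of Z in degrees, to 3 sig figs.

50.4°

ω = 2πf = 45870 rad/s
X_L = ωL = 51.4 Ω
X_C = 1/(ωC) = 59.9 Ω
Parallel: admittances add. Y = 1/R + 1/(jωL) + jωC
Y = (0.00229 − j0.00277) S
|Y| = 0.00360 S → |Z| = 1/|Y| = 278 Ω, ∠Z = −∠Y = 50.4°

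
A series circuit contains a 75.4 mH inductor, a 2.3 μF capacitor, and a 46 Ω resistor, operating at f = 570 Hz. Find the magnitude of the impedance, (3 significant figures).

156 Ω

ω = 2πf = 3581 rad/s
X_L = ωL = 270 Ω
X_C = 1/(ωC) = 121 Ω
Net reactance X = X_L − X_C = 149 Ω
Z = 46.0 + j149 Ω
|Z| = √(46.0² + 149²) = 156 Ω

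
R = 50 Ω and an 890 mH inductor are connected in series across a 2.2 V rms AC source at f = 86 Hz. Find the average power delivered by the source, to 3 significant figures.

ω = 2πf = 540.4 rad/s
X_L = ωL = 481 Ω
Z = 50.0 + j481 Ω
|Z| = √(50.0² + 481²) = 484 Ω
∠Z = arctan(481/50.0) = 84.1°
I = V/|Z| = 4.55 mA
P = VI cos φ = 2.2 × 0.00455 × cos(84.1°) = 1.04 mW

1.04 mW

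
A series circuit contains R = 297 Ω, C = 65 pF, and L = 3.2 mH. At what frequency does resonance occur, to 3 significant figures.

ω₀ = 1/√(LC) = 1/√(0.0032 × 6.5e-11) = 2.193e+06 rad/s
f₀ = ω₀/(2π) = 349 kHz

349 kHz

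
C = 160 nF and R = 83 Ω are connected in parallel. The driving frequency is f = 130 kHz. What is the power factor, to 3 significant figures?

0.0918

ω = 2πf = 816800 rad/s
X_C = 1/(ωC) = 7.65 Ω
Parallel: admittances add. Y = 1/R + jωC
Y = (0.0120 + j0.131) S
|Y| = 0.131 S → |Z| = 1/|Y| = 7.62 Ω, ∠Z = −∠Y = -84.7°
cos φ = cos(-84.7°) = 0.0918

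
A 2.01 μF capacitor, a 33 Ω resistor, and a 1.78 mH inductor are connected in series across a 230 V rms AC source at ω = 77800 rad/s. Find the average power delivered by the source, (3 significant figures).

94.2 W

X_L = ωL = 138 Ω
X_C = 1/(ωC) = 6.39 Ω
Net reactance X = X_L − X_C = 132 Ω
Z = 33.0 + j132 Ω
|Z| = √(33.0² + 132²) = 136 Ω
∠Z = arctan(132/33.0) = 76.0°
I = V/|Z| = 1.69 A
P = VI cos φ = 230 × 1.69 × cos(76.0°) = 94.2 W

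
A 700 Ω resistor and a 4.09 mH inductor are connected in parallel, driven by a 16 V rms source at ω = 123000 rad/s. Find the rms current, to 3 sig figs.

39.2 mA

X_L = ωL = 503 Ω
Parallel: admittances add. Y = 1/R + 1/(jωL)
Y = (0.00143 − j0.00199) S
|Y| = 0.00245 S → |Z| = 1/|Y| = 409 Ω, ∠Z = −∠Y = 54.3°
I = V/|Z| = 16/409 = 39.2 mA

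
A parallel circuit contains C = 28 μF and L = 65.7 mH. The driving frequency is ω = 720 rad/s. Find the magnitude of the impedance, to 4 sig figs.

1021 Ω

X_L = ωL = 47.30 Ω
X_C = 1/(ωC) = 49.60 Ω
Parallel: admittances add. Y = 1/(jωL) + jωC
Y = (0 − j0.0009799) S
|Y| = 0.0009799 S → |Z| = 1/|Y| = 1021 Ω, ∠Z = −∠Y = 90.00°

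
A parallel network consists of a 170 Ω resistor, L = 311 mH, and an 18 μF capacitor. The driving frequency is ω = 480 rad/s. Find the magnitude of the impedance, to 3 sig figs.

161 Ω

X_L = ωL = 149 Ω
X_C = 1/(ωC) = 116 Ω
Parallel: admittances add. Y = 1/R + 1/(jωL) + jωC
Y = (0.00588 + j0.00194) S
|Y| = 0.00619 S → |Z| = 1/|Y| = 161 Ω, ∠Z = −∠Y = -18.3°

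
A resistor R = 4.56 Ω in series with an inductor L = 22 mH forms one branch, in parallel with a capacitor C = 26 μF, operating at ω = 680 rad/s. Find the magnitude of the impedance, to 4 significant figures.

21.14 Ω

X_L = ωL = 14.96 Ω
X_C = 1/(ωC) = 56.56 Ω
Branch 1 (R+jX_L): Z₁ = 4.560 + j14.96 Ω, |Z₁| = 15.64 Ω
Branch 2 (−jX_C): Z₂ = −j56.56 Ω
Parallel: Z = Z₁Z₂/(Z₁+Z₂), |Z| = 21.14 Ω, ∠Z = 66.79°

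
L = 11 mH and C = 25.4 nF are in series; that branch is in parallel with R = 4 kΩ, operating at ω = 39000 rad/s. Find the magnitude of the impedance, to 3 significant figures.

X_L = ωL = 429 Ω
X_C = 1/(ωC) = 1010 Ω
Branch 1: Z₁ = R = 4000 Ω
Branch 2 (series LC): Z₂ = j(X_L − X_C) = −j580 Ω
Parallel: Z = Z₁Z₂/(Z₁+Z₂), |Z| = 574 Ω, ∠Z = -81.7°

574 Ω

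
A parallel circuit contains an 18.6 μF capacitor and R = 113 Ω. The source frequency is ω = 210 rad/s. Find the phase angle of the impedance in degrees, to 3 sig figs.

-23.8°

X_C = 1/(ωC) = 256 Ω
Parallel: admittances add. Y = 1/R + jωC
Y = (0.00885 + j0.00391) S
|Y| = 0.00967 S → |Z| = 1/|Y| = 103 Ω, ∠Z = −∠Y = -23.8°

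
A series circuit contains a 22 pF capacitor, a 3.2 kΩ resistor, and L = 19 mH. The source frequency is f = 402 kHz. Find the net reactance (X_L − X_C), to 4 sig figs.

30000 Ω

ω = 2πf = 2.526e+06 rad/s
X_L = ωL = 47990 Ω
X_C = 1/(ωC) = 18000 Ω
X = 47990 − 18000 = 30000 Ω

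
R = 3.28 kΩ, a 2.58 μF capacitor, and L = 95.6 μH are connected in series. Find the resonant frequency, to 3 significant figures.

ω₀ = 1/√(LC) = 1/√(9.56e-05 × 2.58e-06) = 63670 rad/s
f₀ = ω₀/(2π) = 10.1 kHz

10.1 kHz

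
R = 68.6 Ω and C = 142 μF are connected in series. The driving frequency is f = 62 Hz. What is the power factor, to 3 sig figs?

0.967

ω = 2πf = 389.6 rad/s
X_C = 1/(ωC) = 18.1 Ω
Z = 68.6 − j18.1 Ω
|Z| = √(68.6² + 18.1²) = 70.9 Ω
∠Z = arctan(-18.1/68.6) = -14.8°
cos φ = cos(-14.8°) = 0.967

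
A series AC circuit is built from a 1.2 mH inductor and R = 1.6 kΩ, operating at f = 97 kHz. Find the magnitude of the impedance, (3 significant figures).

ω = 2πf = 609500 rad/s
X_L = ωL = 731 Ω
Z = 1600 + j731 Ω
|Z| = √(1600² + 731²) = 1760 Ω

1760 Ω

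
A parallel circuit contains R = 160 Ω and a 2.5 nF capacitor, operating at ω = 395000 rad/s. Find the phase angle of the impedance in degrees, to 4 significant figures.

X_C = 1/(ωC) = 1013 Ω
Parallel: admittances add. Y = 1/R + jωC
Y = (0.006250 + j0.0009875) S
|Y| = 0.006328 S → |Z| = 1/|Y| = 158.0 Ω, ∠Z = −∠Y = -8.979°

-8.979°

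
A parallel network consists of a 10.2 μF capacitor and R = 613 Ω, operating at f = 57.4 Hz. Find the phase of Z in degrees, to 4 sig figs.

ω = 2πf = 360.7 rad/s
X_C = 1/(ωC) = 271.8 Ω
Parallel: admittances add. Y = 1/R + jωC
Y = (0.001631 + j0.003679) S
|Y| = 0.004024 S → |Z| = 1/|Y| = 248.5 Ω, ∠Z = −∠Y = -66.08°

-66.08°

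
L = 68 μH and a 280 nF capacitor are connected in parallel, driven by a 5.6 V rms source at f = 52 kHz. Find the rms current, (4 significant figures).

260.3 mA

ω = 2πf = 326700 rad/s
X_L = ωL = 22.22 Ω
X_C = 1/(ωC) = 10.93 Ω
Parallel: admittances add. Y = 1/(jωL) + jωC
Y = (0 + j0.04647) S
|Y| = 0.04647 S → |Z| = 1/|Y| = 21.52 Ω, ∠Z = −∠Y = -90.00°
I = V/|Z| = 5.6/21.52 = 260.3 mA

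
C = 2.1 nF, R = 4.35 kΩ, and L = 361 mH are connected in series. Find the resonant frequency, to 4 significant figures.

5.780 kHz

ω₀ = 1/√(LC) = 1/√(0.361 × 2.1e-09) = 36320 rad/s
f₀ = ω₀/(2π) = 5.780 kHz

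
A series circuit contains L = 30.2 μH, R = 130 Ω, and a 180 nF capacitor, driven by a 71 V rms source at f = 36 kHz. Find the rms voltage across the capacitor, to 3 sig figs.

13.3 V

ω = 2πf = 226200 rad/s
X_L = ωL = 6.83 Ω
X_C = 1/(ωC) = 24.6 Ω
Net reactance X = X_L − X_C = -17.7 Ω
Z = 130 − j17.7 Ω
|Z| = √(130² + 17.7²) = 131 Ω
I = V/|Z| = 541 mA
V_C = I·|Z_C| = 0.541 × 24.6 = 13.3 V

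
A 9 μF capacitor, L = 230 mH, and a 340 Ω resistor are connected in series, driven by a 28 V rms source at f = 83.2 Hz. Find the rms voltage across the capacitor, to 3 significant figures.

16.9 V

ω = 2πf = 522.8 rad/s
X_L = ωL = 120 Ω
X_C = 1/(ωC) = 213 Ω
Net reactance X = X_L − X_C = -92.3 Ω
Z = 340 − j92.3 Ω
|Z| = √(340² + 92.3²) = 352 Ω
I = V/|Z| = 79.5 mA
V_C = I·|Z_C| = 0.0795 × 213 = 16.9 V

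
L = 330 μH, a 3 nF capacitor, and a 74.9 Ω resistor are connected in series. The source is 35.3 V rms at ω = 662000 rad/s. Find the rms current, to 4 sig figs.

119.8 mA

X_L = ωL = 218.5 Ω
X_C = 1/(ωC) = 503.5 Ω
Net reactance X = X_L − X_C = -285.1 Ω
Z = 74.90 − j285.1 Ω
|Z| = √(74.90² + 285.1²) = 294.7 Ω
I = V/|Z| = 35.3/294.7 = 119.8 mA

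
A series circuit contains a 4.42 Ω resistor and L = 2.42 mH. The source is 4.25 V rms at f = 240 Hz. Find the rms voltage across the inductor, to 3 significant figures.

ω = 2πf = 1508 rad/s
X_L = ωL = 3.65 Ω
Z = 4.42 + j3.65 Ω
|Z| = √(4.42² + 3.65²) = 5.73 Ω
I = V/|Z| = 741 mA
V_L = I·|Z_L| = 0.741 × 3.65 = 2.71 V

2.71 V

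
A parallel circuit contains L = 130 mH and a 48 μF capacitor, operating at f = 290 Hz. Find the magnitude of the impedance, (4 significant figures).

12.01 Ω

ω = 2πf = 1822 rad/s
X_L = ωL = 236.9 Ω
X_C = 1/(ωC) = 11.43 Ω
Parallel: admittances add. Y = 1/(jωL) + jωC
Y = (0 + j0.08324) S
|Y| = 0.08324 S → |Z| = 1/|Y| = 12.01 Ω, ∠Z = −∠Y = -90.00°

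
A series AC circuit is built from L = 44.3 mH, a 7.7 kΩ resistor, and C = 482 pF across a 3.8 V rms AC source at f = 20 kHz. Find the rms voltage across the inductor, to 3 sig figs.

ω = 2πf = 125700 rad/s
X_L = ωL = 5570 Ω
X_C = 1/(ωC) = 16500 Ω
Net reactance X = X_L − X_C = -10900 Ω
Z = 7700 − j10900 Ω
|Z| = √(7700² + 10900²) = 13400 Ω
I = V/|Z| = 284 μA
V_L = I·|Z_L| = 0.000284 × 5570 = 1.58 V

1.58 V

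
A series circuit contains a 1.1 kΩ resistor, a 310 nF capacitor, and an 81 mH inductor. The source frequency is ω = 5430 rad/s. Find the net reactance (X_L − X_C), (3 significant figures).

-154 Ω

X_L = ωL = 440 Ω
X_C = 1/(ωC) = 594 Ω
X = 440 − 594 = -154 Ω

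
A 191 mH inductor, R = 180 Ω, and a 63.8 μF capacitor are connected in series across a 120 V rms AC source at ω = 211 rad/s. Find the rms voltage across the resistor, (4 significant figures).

117.9 V

X_L = ωL = 40.30 Ω
X_C = 1/(ωC) = 74.28 Ω
Net reactance X = X_L − X_C = -33.98 Ω
Z = 180.0 − j33.98 Ω
|Z| = √(180.0² + 33.98²) = 183.2 Ω
I = V/|Z| = 655.1 mA
V_R = I·|Z_R| = 0.6551 × 180.0 = 117.9 V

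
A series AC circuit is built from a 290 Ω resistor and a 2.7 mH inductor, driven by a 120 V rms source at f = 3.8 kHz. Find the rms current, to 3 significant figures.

ω = 2πf = 23880 rad/s
X_L = ωL = 64.5 Ω
Z = 290 + j64.5 Ω
|Z| = √(290² + 64.5²) = 297 Ω
I = V/|Z| = 120/297 = 404 mA

404 mA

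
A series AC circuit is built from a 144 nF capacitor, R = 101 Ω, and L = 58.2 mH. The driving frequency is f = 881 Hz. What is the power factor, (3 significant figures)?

0.108

ω = 2πf = 5535 rad/s
X_L = ωL = 322 Ω
X_C = 1/(ωC) = 1250 Ω
Net reactance X = X_L − X_C = -932 Ω
Z = 101 − j932 Ω
|Z| = √(101² + 932²) = 938 Ω
∠Z = arctan(-932/101) = -83.8°
cos φ = cos(-83.8°) = 0.108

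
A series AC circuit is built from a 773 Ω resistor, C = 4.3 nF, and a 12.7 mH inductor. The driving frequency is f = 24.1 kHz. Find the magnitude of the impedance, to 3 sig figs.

865 Ω

ω = 2πf = 151400 rad/s
X_L = ωL = 1920 Ω
X_C = 1/(ωC) = 1540 Ω
Net reactance X = X_L − X_C = 387 Ω
Z = 773 + j387 Ω
|Z| = √(773² + 387²) = 865 Ω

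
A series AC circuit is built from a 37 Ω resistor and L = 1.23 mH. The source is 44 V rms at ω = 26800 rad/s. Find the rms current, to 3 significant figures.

888 mA

X_L = ωL = 33.0 Ω
Z = 37.0 + j33.0 Ω
|Z| = √(37.0² + 33.0²) = 49.6 Ω
I = V/|Z| = 44/49.6 = 888 mA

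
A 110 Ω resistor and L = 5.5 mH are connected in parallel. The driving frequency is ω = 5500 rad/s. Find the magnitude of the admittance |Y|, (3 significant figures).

X_L = ωL = 30.2 Ω
Parallel: admittances add. Y = 1/R + 1/(jωL)
Y = (0.00909 − j0.0331) S
|Y| = 0.0343 S → |Z| = 1/|Y| = 29.2 Ω, ∠Z = −∠Y = 74.6°

34.3 mS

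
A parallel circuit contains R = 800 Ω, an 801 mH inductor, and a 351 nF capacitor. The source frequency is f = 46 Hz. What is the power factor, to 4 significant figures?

ω = 2πf = 289.0 rad/s
X_L = ωL = 231.5 Ω
X_C = 1/(ωC) = 9857 Ω
Parallel: admittances add. Y = 1/R + 1/(jωL) + jωC
Y = (0.001250 − j0.004218) S
|Y| = 0.004399 S → |Z| = 1/|Y| = 227.3 Ω, ∠Z = −∠Y = 73.49°
cos φ = cos(73.49°) = 0.2841

0.2841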